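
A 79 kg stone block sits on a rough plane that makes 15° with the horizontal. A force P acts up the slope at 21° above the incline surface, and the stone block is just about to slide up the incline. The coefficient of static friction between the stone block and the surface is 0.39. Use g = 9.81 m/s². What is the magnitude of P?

P ≈ 459 N

On the verge of sliding up the incline, friction equals μN and acts down the slope.
Perpendicular: N + P sin 21° = W cos 15° = 748.6 N.
Along incline: P cos 21° = W sin 15° + μN  with W sin 15° = 200.6 N.
Solving the pair for P and N: P = 458.9 N, N = 584.1 N (and f = μN = 227.8 N).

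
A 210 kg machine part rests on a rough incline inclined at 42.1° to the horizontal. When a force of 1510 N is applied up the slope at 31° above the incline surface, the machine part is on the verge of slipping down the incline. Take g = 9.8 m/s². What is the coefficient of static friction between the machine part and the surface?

μ ≈ 0.114

On the verge of sliding down the incline, friction is at its maximum μN and acts up the slope.
Perpendicular to incline: N = W cos 42.1° − P sin 31° = 1527 − 777.7 = 749.3 N.
Along incline: P cos 31° + μN = W sin 42.1° → μ = (W sin 42.1° − P cos 31°) / N = 0.114.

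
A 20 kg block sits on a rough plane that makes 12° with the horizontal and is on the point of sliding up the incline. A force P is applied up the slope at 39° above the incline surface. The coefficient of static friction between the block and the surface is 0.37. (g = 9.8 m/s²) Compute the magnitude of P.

P ≈ 111 N

On the verge of sliding up the incline, friction equals μN and acts down the slope.
Perpendicular: N + P sin 39° = W cos 12° = 191.7 N.
Along incline: P cos 39° = W sin 12° + μN  with W sin 12° = 40.75 N.
Solving the pair for P and N: P = 110.6 N, N = 122.1 N (and f = μN = 45.19 N).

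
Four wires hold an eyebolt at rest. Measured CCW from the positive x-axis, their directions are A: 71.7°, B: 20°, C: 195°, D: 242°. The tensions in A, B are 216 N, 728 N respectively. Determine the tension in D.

T_D ≈ 334 N

Resolve: ΣF_x = 216 cos 71.7° + 728 cos 20° + T_C cos 195° + T_D cos 242° = 0.
        ΣF_y = 216 sin 71.7° + 728 sin 20° + T_C sin 195° + T_D sin 242° = 0.
The known terms sum to (751.9, 454.1) N, so -0.9659 T_C − 0.4695 T_D = -751.9 and -0.2588 T_C − 0.8829 T_D = -454.1.
Solving simultaneously: T_C = 616.3 N, T_D = 333.6 N.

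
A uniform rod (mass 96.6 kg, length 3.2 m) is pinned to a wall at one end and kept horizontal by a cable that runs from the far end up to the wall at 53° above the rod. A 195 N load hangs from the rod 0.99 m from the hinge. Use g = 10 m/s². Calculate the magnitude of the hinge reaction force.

Take torques about the hinge: T sin 53° · 3.2 = 96.6×10×1.6 + 195×0.99 = 1738.7 N·m.
So T = 1738.7 / (0.7986 × 3.2) = 680.32 N.
ΣF_x = 0: H_x = T cos 53° = 409.43 N.
ΣF_y = 0: H_y = (96.6×10 + 195) − T sin 53° = 1161 − 543.33 = 617.67 N.
|H| = √(H_x² + H_y²) = √((409.43)² + (617.67)²) = 741.05 N.

|H| ≈ 741 N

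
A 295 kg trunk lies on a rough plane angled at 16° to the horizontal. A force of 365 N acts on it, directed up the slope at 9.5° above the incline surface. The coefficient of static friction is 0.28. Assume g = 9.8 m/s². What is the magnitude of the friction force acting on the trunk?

Axes along / perpendicular to the incline. W sin 16° = 796.9 N down-slope; W cos 16° = 2779 N into the surface.
Perpendicular: N = W cos 16° − P sin 9.5° = 2779 − 60.24 = 2719 N.
Along incline: P cos 9.5° + f = W sin 16° (friction acts up-slope) → f = 796.9 − 360 = 436.9 N.
|f| = 436.9 N ≤ μN = 761.3 N, so the trunk is indeed static.

f ≈ 437 N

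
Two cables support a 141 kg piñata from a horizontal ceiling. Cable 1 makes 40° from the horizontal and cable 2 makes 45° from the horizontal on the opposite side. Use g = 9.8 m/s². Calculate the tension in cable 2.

T_2 ≈ 1060 N

Weight W = 141 × 9.8 = 1382 N acts straight down.
Horizontal: T_1 cos 40° = T_2 cos 45°  →  T_1 = 0.9231 T_2.
Vertical: T_1 sin 40° + T_2 sin 45° = 1382.
Substituting the horizontal relation into the vertical equation gives 1.3 T_2 = 1382, so T_2 = 1063 N.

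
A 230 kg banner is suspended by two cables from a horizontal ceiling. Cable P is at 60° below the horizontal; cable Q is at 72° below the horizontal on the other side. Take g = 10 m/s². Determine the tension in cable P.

T_P ≈ 956 N

Weight W = 230 × 10 = 2300 N acts straight down.
Horizontal: T_P cos 60° = T_Q cos 72°  →  T_Q = 1.618 T_P.
Vertical: T_P sin 60° + T_Q sin 72° = 2300.
Substituting the horizontal relation into the vertical equation gives 2.405 T_P = 2300, so T_P = 956.4 N.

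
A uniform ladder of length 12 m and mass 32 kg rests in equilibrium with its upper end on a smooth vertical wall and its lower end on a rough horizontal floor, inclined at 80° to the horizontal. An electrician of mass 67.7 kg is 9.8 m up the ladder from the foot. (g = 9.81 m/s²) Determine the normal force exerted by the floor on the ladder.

ΣF_y = 0: N_floor = 32×9.81 + 67.7×9.81 = 978.06 N.

N_floor ≈ 978 N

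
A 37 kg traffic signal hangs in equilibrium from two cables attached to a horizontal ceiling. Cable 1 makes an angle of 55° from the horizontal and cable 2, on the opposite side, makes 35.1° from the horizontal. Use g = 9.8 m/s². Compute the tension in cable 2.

Weight W = 37 × 9.8 = 362.6 N acts straight down.
Horizontal: T_1 cos 55° = T_2 cos 35.1°  →  T_1 = 1.426 T_2.
Vertical: T_1 sin 55° + T_2 sin 35.1° = 362.6.
Substituting the horizontal relation into the vertical equation gives 1.743 T_2 = 362.6, so T_2 = 208 N.

T_2 ≈ 208 N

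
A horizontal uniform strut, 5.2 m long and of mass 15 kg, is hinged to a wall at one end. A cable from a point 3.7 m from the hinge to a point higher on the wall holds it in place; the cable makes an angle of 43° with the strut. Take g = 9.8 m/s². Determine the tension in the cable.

Take torques about the hinge: T sin 43° · 3.7 = 15×9.8×2.6 = 382.2 N·m.
So T = 382.2 / (0.6820 × 3.7) = 151.46 N.

T ≈ 151 N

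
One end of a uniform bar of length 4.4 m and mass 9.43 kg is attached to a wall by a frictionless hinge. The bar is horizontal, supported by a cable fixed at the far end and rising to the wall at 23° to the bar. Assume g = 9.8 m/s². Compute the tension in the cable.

Take torques about the hinge: T sin 23° · 4.4 = 9.43×9.8×2.2 = 203.31 N·m.
So T = 203.31 / (0.3907 × 4.4) = 118.26 N.

T ≈ 118 N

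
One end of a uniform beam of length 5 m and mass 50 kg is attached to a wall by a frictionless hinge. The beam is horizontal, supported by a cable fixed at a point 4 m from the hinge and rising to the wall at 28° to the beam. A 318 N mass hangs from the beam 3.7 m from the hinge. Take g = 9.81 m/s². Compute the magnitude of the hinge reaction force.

|H| ≈ 1150 N

Take torques about the hinge: T sin 28° · 4 = 50×9.81×2.5 + 318×3.7 = 2402.9 N·m.
So T = 2402.9 / (0.4695 × 4) = 1279.6 N.
ΣF_x = 0: H_x = T cos 28° = 1129.8 N.
ΣF_y = 0: H_y = (50×9.81 + 318) − T sin 28° = 808.5 − 600.71 = 207.79 N.
|H| = √(H_x² + H_y²) = √((1129.8)² + (207.79)²) = 1148.7 N.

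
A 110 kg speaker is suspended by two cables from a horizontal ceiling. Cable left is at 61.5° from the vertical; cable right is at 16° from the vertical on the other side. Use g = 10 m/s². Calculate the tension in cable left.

T_left ≈ 311 N

Angles from the horizontal: cable left is 90° − 61.5° = 28.5°, cable right is 90° − 16° = 74°.
Weight W = 110 × 10 = 1100 N acts straight down.
Horizontal: T_left cos 28.5° = T_right cos 74°  →  T_right = 3.188 T_left.
Vertical: T_left sin 28.5° + T_right sin 74° = 1100.
Substituting the horizontal relation into the vertical equation gives 3.542 T_left = 1100, so T_left = 310.6 N.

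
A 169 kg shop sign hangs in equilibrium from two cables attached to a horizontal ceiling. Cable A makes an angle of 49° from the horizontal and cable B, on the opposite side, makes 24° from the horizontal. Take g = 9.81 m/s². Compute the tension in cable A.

T_A ≈ 1580 N

Weight W = 169 × 9.81 = 1658 N acts straight down.
Horizontal: T_A cos 49° = T_B cos 24°  →  T_B = 0.7181 T_A.
Vertical: T_A sin 49° + T_B sin 24° = 1658.
Substituting the horizontal relation into the vertical equation gives 1.047 T_A = 1658, so T_A = 1584 N.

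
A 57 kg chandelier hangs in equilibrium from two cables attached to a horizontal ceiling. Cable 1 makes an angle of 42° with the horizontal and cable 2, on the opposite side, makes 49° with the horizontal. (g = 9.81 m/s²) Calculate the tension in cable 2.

Weight W = 57 × 9.81 = 559.2 N acts straight down.
Horizontal: T_1 cos 42° = T_2 cos 49°  →  T_1 = 0.8828 T_2.
Vertical: T_1 sin 42° + T_2 sin 49° = 559.2.
Substituting the horizontal relation into the vertical equation gives 1.345 T_2 = 559.2, so T_2 = 415.6 N.

T_2 ≈ 416 N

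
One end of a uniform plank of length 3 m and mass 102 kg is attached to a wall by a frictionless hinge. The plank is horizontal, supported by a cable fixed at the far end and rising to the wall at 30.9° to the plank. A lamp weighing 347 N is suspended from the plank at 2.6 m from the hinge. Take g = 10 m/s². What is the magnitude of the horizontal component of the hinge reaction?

H_x ≈ 1350 N

Take torques about the hinge: T sin 30.9° · 3 = 102×10×1.5 + 347×2.6 = 2432.2 N·m.
So T = 2432.2 / (0.5135 × 3) = 1578.7 N.
ΣF_x = 0: H_x = T cos 30.9° = 1354.6 N.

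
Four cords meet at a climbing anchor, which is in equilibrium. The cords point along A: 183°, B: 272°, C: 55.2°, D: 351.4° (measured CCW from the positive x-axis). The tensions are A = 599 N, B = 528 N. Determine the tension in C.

Resolve: ΣF_x = 599 cos 183° + 528 cos 272° + T_C cos 55.2° + T_D cos 351.4° = 0.
        ΣF_y = 599 sin 183° + 528 sin 272° + T_C sin 55.2° + T_D sin 351.4° = 0.
The known terms sum to (-579.8, -559) N, so 0.5707 T_C + 0.9888 T_D = 579.8 and 0.8211 T_C − 0.1495 T_D = 559.
Solving simultaneously: T_C = 712.7 N, T_D = 175 N.

T_C ≈ 713 N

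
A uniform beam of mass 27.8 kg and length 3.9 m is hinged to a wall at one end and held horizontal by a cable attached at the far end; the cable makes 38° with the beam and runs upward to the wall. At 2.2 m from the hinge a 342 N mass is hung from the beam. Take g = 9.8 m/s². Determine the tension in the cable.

Take torques about the hinge: T sin 38° · 3.9 = 27.8×9.8×1.95 + 342×2.2 = 1283.7 N·m.
So T = 1283.7 / (0.6157 × 3.9) = 534.62 N.

T ≈ 535 N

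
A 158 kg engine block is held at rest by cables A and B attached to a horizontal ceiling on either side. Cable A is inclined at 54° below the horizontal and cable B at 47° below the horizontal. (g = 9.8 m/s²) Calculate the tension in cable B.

Weight W = 158 × 9.8 = 1548 N acts straight down.
Horizontal: T_A cos 54° = T_B cos 47°  →  T_A = 1.16 T_B.
Vertical: T_A sin 54° + T_B sin 47° = 1548.
Substituting the horizontal relation into the vertical equation gives 1.67 T_B = 1548, so T_B = 927.2 N.

T_B ≈ 927 N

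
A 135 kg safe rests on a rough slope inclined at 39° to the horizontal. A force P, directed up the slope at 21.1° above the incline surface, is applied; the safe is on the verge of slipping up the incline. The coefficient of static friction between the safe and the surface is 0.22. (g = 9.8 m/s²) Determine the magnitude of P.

On the verge of sliding up the incline, friction equals μN and acts down the slope.
Perpendicular: N + P sin 21.1° = W cos 39° = 1028 N.
Along incline: P cos 21.1° = W sin 39° + μN  with W sin 39° = 832.6 N.
Solving the pair for P and N: P = 1046 N, N = 651.6 N (and f = μN = 143.3 N).

P ≈ 1050 N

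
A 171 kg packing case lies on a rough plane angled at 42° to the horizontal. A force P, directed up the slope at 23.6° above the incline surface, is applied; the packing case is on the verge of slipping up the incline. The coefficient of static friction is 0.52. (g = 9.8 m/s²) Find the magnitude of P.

P ≈ 1570 N

On the verge of sliding up the incline, friction equals μN and acts down the slope.
Perpendicular: N + P sin 23.6° = W cos 42° = 1245 N.
Along incline: P cos 23.6° = W sin 42° + μN  with W sin 42° = 1121 N.
Solving the pair for P and N: P = 1573 N, N = 615.6 N (and f = μN = 320.1 N).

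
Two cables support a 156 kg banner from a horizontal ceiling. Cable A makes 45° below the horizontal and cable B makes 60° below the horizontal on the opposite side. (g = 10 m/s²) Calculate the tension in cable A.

Weight W = 156 × 10 = 1560 N acts straight down.
Horizontal: T_A cos 45° = T_B cos 60°  →  T_B = 1.414 T_A.
Vertical: T_A sin 45° + T_B sin 60° = 1560.
Substituting the horizontal relation into the vertical equation gives 1.932 T_A = 1560, so T_A = 807.5 N.

T_A ≈ 808 N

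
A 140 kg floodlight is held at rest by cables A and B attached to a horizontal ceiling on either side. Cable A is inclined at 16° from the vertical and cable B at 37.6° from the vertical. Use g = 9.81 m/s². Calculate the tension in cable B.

Angles from the horizontal: cable A is 90° − 16° = 74°, cable B is 90° − 37.6° = 52.4°.
Weight W = 140 × 9.81 = 1373 N acts straight down.
Horizontal: T_A cos 74° = T_B cos 52.4°  →  T_A = 2.214 T_B.
Vertical: T_A sin 74° + T_B sin 52.4° = 1373.
Substituting the horizontal relation into the vertical equation gives 2.92 T_B = 1373, so T_B = 470.3 N.

T_B ≈ 470 N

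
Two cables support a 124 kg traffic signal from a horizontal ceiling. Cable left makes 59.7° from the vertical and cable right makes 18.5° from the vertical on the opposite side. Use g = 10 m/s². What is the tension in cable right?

Angles from the horizontal: cable left is 90° − 59.7° = 30.3°, cable right is 90° − 18.5° = 71.5°.
Weight W = 124 × 10 = 1240 N acts straight down.
Horizontal: T_left cos 30.3° = T_right cos 71.5°  →  T_left = 0.3675 T_right.
Vertical: T_left sin 30.3° + T_right sin 71.5° = 1240.
Substituting the horizontal relation into the vertical equation gives 1.134 T_right = 1240, so T_right = 1094 N.

T_right ≈ 1090 N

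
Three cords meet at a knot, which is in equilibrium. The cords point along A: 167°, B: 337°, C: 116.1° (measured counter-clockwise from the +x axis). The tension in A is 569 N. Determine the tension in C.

Resolve: ΣF_x = 569 cos 167° + T_B cos 337° + T_C cos 116.1° = 0.
        ΣF_y = 569 sin 167° + T_B sin 337° + T_C sin 116.1° = 0.
The known terms sum to (-554.4, 128) N, so 0.9205 T_B − 0.4399 T_C = 554.4 and -0.3907 T_B + 0.8980 T_C = -128.
Solving simultaneously: T_B = 674.4 N, T_C = 150.9 N.

T_C ≈ 151 N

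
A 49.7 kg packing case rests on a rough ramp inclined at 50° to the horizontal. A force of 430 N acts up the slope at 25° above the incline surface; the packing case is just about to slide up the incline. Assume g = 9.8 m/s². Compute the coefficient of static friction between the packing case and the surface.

On the verge of sliding up the incline, friction is at its maximum μN and acts down the slope.
Perpendicular to incline: N = W cos 50° − P sin 25° = 313.1 − 181.7 = 131.4 N.
Along incline: P cos 25° − μN = W sin 50° → μ = −(W sin 50° − P cos 25°) / N = 0.1264.

μ ≈ 0.126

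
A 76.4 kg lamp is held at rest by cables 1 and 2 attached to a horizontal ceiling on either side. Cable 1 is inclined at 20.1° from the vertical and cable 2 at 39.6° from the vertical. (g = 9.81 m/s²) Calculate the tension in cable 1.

Angles from the horizontal: cable 1 is 90° − 20.1° = 69.9°, cable 2 is 90° − 39.6° = 50.4°.
Weight W = 76.4 × 9.81 = 749.5 N acts straight down.
Horizontal: T_1 cos 69.9° = T_2 cos 50.4°  →  T_2 = 0.5391 T_1.
Vertical: T_1 sin 69.9° + T_2 sin 50.4° = 749.5.
Substituting the horizontal relation into the vertical equation gives 1.355 T_1 = 749.5, so T_1 = 553.3 N.

T_1 ≈ 553 N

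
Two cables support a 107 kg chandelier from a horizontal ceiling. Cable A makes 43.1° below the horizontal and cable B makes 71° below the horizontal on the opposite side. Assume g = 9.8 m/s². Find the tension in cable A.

T_A ≈ 374 N

Weight W = 107 × 9.8 = 1049 N acts straight down.
Horizontal: T_A cos 43.1° = T_B cos 71°  →  T_B = 2.243 T_A.
Vertical: T_A sin 43.1° + T_B sin 71° = 1049.
Substituting the horizontal relation into the vertical equation gives 2.804 T_A = 1049, so T_A = 374 N.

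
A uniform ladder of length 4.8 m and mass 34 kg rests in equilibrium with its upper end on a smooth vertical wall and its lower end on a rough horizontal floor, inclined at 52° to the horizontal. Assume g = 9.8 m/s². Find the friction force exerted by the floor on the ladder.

Torques about the foot: N_wall · 4.8 sin 52° = 34×9.8×2.4 cos 52° → N_wall = 130.16 N.
ΣF_x = 0: f_floor = N_wall = 130.16 N.

f ≈ 130 N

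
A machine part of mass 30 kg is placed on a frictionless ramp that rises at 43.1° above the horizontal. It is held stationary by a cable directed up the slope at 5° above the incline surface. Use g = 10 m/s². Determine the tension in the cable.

T ≈ 206 N

Take axes along and perpendicular to the incline. Weight components: W sin 43.1° = 205 N down-slope, W cos 43.1° = 219 N into the surface.
Along incline: T cos 5° = W sin 43.1° → T = 205.8 N.
Perpendicular: N = W cos 43.1° − T sin 5° = 201.1 N.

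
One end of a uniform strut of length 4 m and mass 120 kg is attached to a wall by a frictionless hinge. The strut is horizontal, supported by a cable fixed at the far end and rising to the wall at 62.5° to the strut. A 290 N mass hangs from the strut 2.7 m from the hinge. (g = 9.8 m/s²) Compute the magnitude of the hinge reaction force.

Take torques about the hinge: T sin 62.5° · 4 = 120×9.8×2 + 290×2.7 = 3135 N·m.
So T = 3135 / (0.8870 × 4) = 883.59 N.
ΣF_x = 0: H_x = T cos 62.5° = 407.99 N.
ΣF_y = 0: H_y = (120×9.8 + 290) − T sin 62.5° = 1466 − 783.75 = 682.25 N.
|H| = √(H_x² + H_y²) = √((407.99)² + (682.25)²) = 794.94 N.

|H| ≈ 795 N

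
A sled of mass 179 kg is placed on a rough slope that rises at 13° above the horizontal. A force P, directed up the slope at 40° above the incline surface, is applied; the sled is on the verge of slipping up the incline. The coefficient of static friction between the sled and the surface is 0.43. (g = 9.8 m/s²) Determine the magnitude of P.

On the verge of sliding up the incline, friction equals μN and acts down the slope.
Perpendicular: N + P sin 40° = W cos 13° = 1709 N.
Along incline: P cos 40° = W sin 13° + μN  with W sin 13° = 394.6 N.
Solving the pair for P and N: P = 1084 N, N = 1013 N (and f = μN = 435.5 N).

P ≈ 1080 N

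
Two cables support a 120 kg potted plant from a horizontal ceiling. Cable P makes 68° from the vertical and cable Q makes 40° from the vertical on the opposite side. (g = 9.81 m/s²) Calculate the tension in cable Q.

T_Q ≈ 1150 N

Angles from the horizontal: cable P is 90° − 68° = 22°, cable Q is 90° − 40° = 50°.
Weight W = 120 × 9.81 = 1177 N acts straight down.
Horizontal: T_P cos 22° = T_Q cos 50°  →  T_P = 0.6933 T_Q.
Vertical: T_P sin 22° + T_Q sin 50° = 1177.
Substituting the horizontal relation into the vertical equation gives 1.026 T_Q = 1177, so T_Q = 1148 N.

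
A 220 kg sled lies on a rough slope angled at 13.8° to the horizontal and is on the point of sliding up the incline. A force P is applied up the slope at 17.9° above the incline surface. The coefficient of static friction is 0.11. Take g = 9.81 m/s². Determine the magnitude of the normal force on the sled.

N ≈ 1860 N

On the verge of sliding up the incline, friction equals μN and acts down the slope.
Perpendicular: N + P sin 17.9° = W cos 13.8° = 2096 N.
Along incline: P cos 17.9° = W sin 13.8° + μN  with W sin 13.8° = 514.8 N.
Solving the pair for P and N: P = 756.4 N, N = 1863 N (and f = μN = 205 N).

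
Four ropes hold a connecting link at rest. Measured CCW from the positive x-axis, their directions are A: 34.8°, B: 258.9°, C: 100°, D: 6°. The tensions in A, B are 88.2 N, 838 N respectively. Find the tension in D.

T_D ≈ 222 N

Resolve: ΣF_x = 88.2 cos 34.8° + 838 cos 258.9° + T_C cos 100° + T_D cos 6° = 0.
        ΣF_y = 88.2 sin 34.8° + 838 sin 258.9° + T_C sin 100° + T_D sin 6° = 0.
The known terms sum to (-88.91, -772) N, so -0.1736 T_C + 0.9945 T_D = 88.91 and 0.9848 T_C + 0.1045 T_D = 772.
Solving simultaneously: T_C = 760.3 N, T_D = 222.2 N.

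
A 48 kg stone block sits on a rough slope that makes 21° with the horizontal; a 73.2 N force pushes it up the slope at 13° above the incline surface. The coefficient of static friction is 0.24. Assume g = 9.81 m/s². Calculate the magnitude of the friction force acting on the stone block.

f ≈ 97.4 N

Axes along / perpendicular to the incline. W sin 21° = 168.7 N down-slope; W cos 21° = 439.6 N into the surface.
Perpendicular: N = W cos 21° − P sin 13° = 439.6 − 16.47 = 423.1 N.
Along incline: P cos 13° + f = W sin 21° (friction acts up-slope) → f = 168.7 − 71.32 = 97.42 N.
|f| = 97.42 N ≤ μN = 101.6 N, so the stone block is indeed static.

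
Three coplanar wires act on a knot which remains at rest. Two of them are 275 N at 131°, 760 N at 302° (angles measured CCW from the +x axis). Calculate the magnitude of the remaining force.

Sum the known components: ΣF_x = 222.3 N, ΣF_y = -437 N.
For equilibrium the remaining force must supply (−ΣF_x, −ΣF_y) = (-222.3, 437) N.
Magnitude = √((-222.3)² + (437)²) = 490.3 N; direction = atan2(437, -222.3) = 117.0°.

F ≈ 490 N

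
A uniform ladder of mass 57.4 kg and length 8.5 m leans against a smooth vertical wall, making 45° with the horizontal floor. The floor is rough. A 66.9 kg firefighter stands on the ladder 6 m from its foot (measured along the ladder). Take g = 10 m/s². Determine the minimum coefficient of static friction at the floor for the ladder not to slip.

μ_min ≈ 0.611

ΣF_y = 0: N_floor = 57.4×10 + 66.9×10 = 1243 N.
Torques about the foot: N_wall · 8.5 sin 45° = 57.4×10×4.25 cos 45° + 66.9×10×6 cos 45° → N_wall = 759.24 N.
ΣF_x = 0: f_floor = N_wall = 759.24 N.
μ_min = f_floor / N_floor = 759.24 / 1243 = 0.6108.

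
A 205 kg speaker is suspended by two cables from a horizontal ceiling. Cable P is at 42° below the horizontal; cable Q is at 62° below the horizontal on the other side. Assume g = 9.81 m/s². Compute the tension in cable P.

T_P ≈ 973 N

Weight W = 205 × 9.81 = 2011 N acts straight down.
Horizontal: T_P cos 42° = T_Q cos 62°  →  T_Q = 1.583 T_P.
Vertical: T_P sin 42° + T_Q sin 62° = 2011.
Substituting the horizontal relation into the vertical equation gives 2.067 T_P = 2011, so T_P = 973 N.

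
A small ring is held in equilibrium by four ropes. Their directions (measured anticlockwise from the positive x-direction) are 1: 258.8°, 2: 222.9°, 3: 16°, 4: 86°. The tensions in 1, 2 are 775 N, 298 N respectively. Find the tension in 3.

Resolve: ΣF_x = 775 cos 258.8° + 298 cos 222.9° + T_3 cos 16° + T_4 cos 86° = 0.
        ΣF_y = 775 sin 258.8° + 298 sin 222.9° + T_3 sin 16° + T_4 sin 86° = 0.
The known terms sum to (-368.8, -963.1) N, so 0.9613 T_3 + 0.0698 T_4 = 368.8 and 0.2756 T_3 + 0.9976 T_4 = 963.1.
Solving simultaneously: T_3 = 320.1 N, T_4 = 877 N.

T_3 ≈ 320 N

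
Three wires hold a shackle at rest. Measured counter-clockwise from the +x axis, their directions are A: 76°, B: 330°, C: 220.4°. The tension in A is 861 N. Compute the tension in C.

Resolve: ΣF_x = 861 cos 76° + T_B cos 330° + T_C cos 220.4° = 0.
        ΣF_y = 861 sin 76° + T_B sin 330° + T_C sin 220.4° = 0.
The known terms sum to (208.3, 835.4) N, so 0.8660 T_B − 0.7615 T_C = -208.3 and -0.5000 T_B − 0.6481 T_C = -835.4.
Solving simultaneously: T_B = 532 N, T_C = 878.6 N.

T_C ≈ 879 N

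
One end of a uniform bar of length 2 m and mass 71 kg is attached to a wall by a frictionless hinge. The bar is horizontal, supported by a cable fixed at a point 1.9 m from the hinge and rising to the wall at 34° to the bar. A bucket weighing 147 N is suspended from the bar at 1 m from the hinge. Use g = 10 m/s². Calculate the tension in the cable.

Take torques about the hinge: T sin 34° · 1.9 = 71×10×1 + 147×1 = 857 N·m.
So T = 857 / (0.5592 × 1.9) = 806.61 N.

T ≈ 807 N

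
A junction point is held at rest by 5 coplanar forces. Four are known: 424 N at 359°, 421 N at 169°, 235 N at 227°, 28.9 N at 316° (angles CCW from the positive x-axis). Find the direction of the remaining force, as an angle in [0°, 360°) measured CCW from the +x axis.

Sum the known components: ΣF_x = -128.8 N, ΣF_y = -119 N.
For equilibrium the remaining force must supply (−ΣF_x, −ΣF_y) = (128.8, 119) N.
Magnitude = √((128.8)² + (119)²) = 175.4 N; direction = atan2(119, 128.8) = 42.7°.

θ ≈ 42.7°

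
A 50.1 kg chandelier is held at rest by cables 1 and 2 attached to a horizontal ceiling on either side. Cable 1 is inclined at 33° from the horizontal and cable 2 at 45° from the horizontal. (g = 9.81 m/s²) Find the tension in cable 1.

T_1 ≈ 355 N

Weight W = 50.1 × 9.81 = 491.5 N acts straight down.
Horizontal: T_1 cos 33° = T_2 cos 45°  →  T_2 = 1.186 T_1.
Vertical: T_1 sin 33° + T_2 sin 45° = 491.5.
Substituting the horizontal relation into the vertical equation gives 1.383 T_1 = 491.5, so T_1 = 355.3 N.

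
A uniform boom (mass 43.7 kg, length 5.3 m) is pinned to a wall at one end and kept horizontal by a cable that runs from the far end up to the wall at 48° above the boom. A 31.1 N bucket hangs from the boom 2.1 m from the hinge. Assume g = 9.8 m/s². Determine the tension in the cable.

Take torques about the hinge: T sin 48° · 5.3 = 43.7×9.8×2.65 + 31.1×2.1 = 1200.2 N·m.
So T = 1200.2 / (0.7431 × 5.3) = 304.72 N.

T ≈ 305 N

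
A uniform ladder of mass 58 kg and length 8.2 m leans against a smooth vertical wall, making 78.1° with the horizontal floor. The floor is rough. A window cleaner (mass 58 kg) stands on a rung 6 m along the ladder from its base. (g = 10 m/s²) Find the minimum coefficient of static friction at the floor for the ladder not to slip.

ΣF_y = 0: N_floor = 58×10 + 58×10 = 1160 N.
Torques about the foot: N_wall · 8.2 sin 78.1° = 58×10×4.1 cos 78.1° + 58×10×6 cos 78.1° → N_wall = 150.55 N.
ΣF_x = 0: f_floor = N_wall = 150.55 N.
μ_min = f_floor / N_floor = 150.55 / 1160 = 0.1298.

μ_min ≈ 0.130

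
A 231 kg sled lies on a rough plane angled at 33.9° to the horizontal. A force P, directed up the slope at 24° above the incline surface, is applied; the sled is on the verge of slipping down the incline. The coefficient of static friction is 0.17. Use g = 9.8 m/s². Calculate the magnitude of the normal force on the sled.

N ≈ 1420 N

On the verge of sliding down the incline, friction equals μN and acts up the slope.
Perpendicular: N + P sin 24° = W cos 33.9° = 1879 N.
Along incline: P cos 24° + μN = W sin 33.9° with W sin 33.9° = 1263 N.
Solving the pair for P and N: P = 1117 N, N = 1425 N (and f = μN = 242.2 N).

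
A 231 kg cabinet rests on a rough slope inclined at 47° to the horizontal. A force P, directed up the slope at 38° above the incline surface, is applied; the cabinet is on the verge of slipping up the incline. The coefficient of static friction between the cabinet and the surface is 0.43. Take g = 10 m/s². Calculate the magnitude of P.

P ≈ 2250 N

On the verge of sliding up the incline, friction equals μN and acts down the slope.
Perpendicular: N + P sin 38° = W cos 47° = 1575 N.
Along incline: P cos 38° = W sin 47° + μN  with W sin 47° = 1689 N.
Solving the pair for P and N: P = 2248 N, N = 191.2 N (and f = μN = 82.23 N).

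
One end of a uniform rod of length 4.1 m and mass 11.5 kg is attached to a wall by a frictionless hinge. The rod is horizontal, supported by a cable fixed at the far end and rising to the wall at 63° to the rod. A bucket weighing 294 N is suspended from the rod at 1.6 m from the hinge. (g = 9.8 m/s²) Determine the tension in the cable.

Take torques about the hinge: T sin 63° · 4.1 = 11.5×9.8×2.05 + 294×1.6 = 701.44 N·m.
So T = 701.44 / (0.8910 × 4.1) = 192.01 N.

T ≈ 192 N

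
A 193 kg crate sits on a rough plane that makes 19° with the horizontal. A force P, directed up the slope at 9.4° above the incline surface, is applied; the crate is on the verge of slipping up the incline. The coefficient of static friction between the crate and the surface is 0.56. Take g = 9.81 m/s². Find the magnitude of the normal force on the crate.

N ≈ 1540 N

On the verge of sliding up the incline, friction equals μN and acts down the slope.
Perpendicular: N + P sin 9.4° = W cos 19° = 1790 N.
Along incline: P cos 9.4° = W sin 19° + μN  with W sin 19° = 616.4 N.
Solving the pair for P and N: P = 1502 N, N = 1545 N (and f = μN = 865.1 N).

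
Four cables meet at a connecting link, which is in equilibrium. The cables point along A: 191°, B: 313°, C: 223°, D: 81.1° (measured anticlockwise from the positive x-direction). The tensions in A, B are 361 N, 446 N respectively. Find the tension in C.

T_C ≈ 18.7 N

Resolve: ΣF_x = 361 cos 191° + 446 cos 313° + T_C cos 223° + T_D cos 81.1° = 0.
        ΣF_y = 361 sin 191° + 446 sin 313° + T_C sin 223° + T_D sin 81.1° = 0.
The known terms sum to (-50.2, -395.1) N, so -0.7314 T_C + 0.1547 T_D = 50.2 and -0.6820 T_C + 0.9880 T_D = 395.1.
Solving simultaneously: T_C = 18.68 N, T_D = 412.8 N.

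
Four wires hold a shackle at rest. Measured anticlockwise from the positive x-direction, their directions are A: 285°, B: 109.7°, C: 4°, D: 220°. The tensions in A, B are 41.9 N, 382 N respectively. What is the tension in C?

Resolve: ΣF_x = 41.9 cos 285° + 382 cos 109.7° + T_C cos 4° + T_D cos 220° = 0.
        ΣF_y = 41.9 sin 285° + 382 sin 109.7° + T_C sin 4° + T_D sin 220° = 0.
The known terms sum to (-117.9, 319.2) N, so 0.9976 T_C − 0.7660 T_D = 117.9 and 0.0698 T_C − 0.6428 T_D = -319.2.
Solving simultaneously: T_C = 544.9 N, T_D = 555.7 N.

T_C ≈ 545 N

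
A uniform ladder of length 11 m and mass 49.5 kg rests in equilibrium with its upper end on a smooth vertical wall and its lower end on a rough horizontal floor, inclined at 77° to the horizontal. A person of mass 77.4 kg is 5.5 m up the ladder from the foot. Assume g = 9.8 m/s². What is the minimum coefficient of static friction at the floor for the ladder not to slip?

μ_min ≈ 0.115

ΣF_y = 0: N_floor = 49.5×9.8 + 77.4×9.8 = 1243.6 N.
Torques about the foot: N_wall · 11 sin 77° = 49.5×9.8×5.5 cos 77° + 77.4×9.8×5.5 cos 77° → N_wall = 143.56 N.
ΣF_x = 0: f_floor = N_wall = 143.56 N.
μ_min = f_floor / N_floor = 143.56 / 1243.6 = 0.1154.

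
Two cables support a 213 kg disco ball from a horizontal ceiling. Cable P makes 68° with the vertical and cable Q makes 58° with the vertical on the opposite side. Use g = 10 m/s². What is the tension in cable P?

Angles from the horizontal: cable P is 90° − 68° = 22°, cable Q is 90° − 58° = 32°.
Weight W = 213 × 10 = 2130 N acts straight down.
Horizontal: T_P cos 22° = T_Q cos 32°  →  T_Q = 1.093 T_P.
Vertical: T_P sin 22° + T_Q sin 32° = 2130.
Substituting the horizontal relation into the vertical equation gives 0.954 T_P = 2130, so T_P = 2233 N.

T_P ≈ 2230 N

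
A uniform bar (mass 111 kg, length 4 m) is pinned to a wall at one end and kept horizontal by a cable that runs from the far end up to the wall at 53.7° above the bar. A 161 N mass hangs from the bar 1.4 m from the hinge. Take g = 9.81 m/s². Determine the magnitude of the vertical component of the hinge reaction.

|H_y| ≈ 649 N

Take torques about the hinge: T sin 53.7° · 4 = 111×9.81×2 + 161×1.4 = 2403.2 N·m.
So T = 2403.2 / (0.8059 × 4) = 745.48 N.
ΣF_y = 0: H_y = (111×9.81 + 161) − T sin 53.7° = 1249.9 − 600.81 = 649.11 N.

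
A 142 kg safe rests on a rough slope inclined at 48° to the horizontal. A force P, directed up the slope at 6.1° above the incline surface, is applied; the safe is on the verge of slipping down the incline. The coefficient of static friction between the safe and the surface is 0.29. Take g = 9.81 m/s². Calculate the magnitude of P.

P ≈ 794 N

On the verge of sliding down the incline, friction equals μN and acts up the slope.
Perpendicular: N + P sin 6.1° = W cos 48° = 932.1 N.
Along incline: P cos 6.1° + μN = W sin 48° with W sin 48° = 1035 N.
Solving the pair for P and N: P = 793.9 N, N = 847.8 N (and f = μN = 245.8 N).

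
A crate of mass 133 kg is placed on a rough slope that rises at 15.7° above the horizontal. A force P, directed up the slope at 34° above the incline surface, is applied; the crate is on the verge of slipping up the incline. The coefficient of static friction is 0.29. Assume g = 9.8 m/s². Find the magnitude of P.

On the verge of sliding up the incline, friction equals μN and acts down the slope.
Perpendicular: N + P sin 34° = W cos 15.7° = 1255 N.
Along incline: P cos 34° = W sin 15.7° + μN  with W sin 15.7° = 352.7 N.
Solving the pair for P and N: P = 722.9 N, N = 850.5 N (and f = μN = 246.6 N).

P ≈ 723 N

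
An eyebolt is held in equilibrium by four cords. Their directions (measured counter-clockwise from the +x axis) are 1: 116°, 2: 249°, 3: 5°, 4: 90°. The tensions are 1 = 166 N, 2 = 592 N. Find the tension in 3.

T_3 ≈ 286 N

Resolve: ΣF_x = 166 cos 116° + 592 cos 249° + T_3 cos 5° + T_4 cos 90° = 0.
        ΣF_y = 166 sin 116° + 592 sin 249° + T_3 sin 5° + T_4 sin 90° = 0.
The known terms sum to (-284.9, -403.5) N, so 0.9962 T_3 + 0.0000 T_4 = 284.9 and 0.0872 T_3 + 1.0000 T_4 = 403.5.
Solving simultaneously: T_3 = 286 N, T_4 = 378.6 N.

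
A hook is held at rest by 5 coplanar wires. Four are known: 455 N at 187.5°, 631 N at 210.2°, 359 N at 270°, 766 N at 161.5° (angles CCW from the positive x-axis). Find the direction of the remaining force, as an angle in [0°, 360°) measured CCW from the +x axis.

θ ≈ 16°

Sum the known components: ΣF_x = -1723 N, ΣF_y = -492.7 N.
For equilibrium the remaining force must supply (−ΣF_x, −ΣF_y) = (1723, 492.7) N.
Magnitude = √((1723)² + (492.7)²) = 1792 N; direction = atan2(492.7, 1723) = 16.0°.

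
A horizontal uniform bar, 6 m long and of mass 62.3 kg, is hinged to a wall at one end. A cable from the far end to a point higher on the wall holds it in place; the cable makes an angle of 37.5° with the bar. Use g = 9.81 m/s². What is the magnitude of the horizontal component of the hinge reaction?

H_x ≈ 398 N

Take torques about the hinge: T sin 37.5° · 6 = 62.3×9.81×3 = 1833.5 N·m.
So T = 1833.5 / (0.6088 × 6) = 501.97 N.
ΣF_x = 0: H_x = T cos 37.5° = 398.24 N.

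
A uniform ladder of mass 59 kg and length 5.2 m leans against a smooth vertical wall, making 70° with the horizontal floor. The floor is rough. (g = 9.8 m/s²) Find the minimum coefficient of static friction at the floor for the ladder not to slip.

ΣF_y = 0: N_floor = 59×9.8 = 578.2 N.
Torques about the foot: N_wall · 5.2 sin 70° = 59×9.8×2.6 cos 70° → N_wall = 105.22 N.
ΣF_x = 0: f_floor = N_wall = 105.22 N.
μ_min = f_floor / N_floor = 105.22 / 578.2 = 0.182.

μ_min ≈ 0.182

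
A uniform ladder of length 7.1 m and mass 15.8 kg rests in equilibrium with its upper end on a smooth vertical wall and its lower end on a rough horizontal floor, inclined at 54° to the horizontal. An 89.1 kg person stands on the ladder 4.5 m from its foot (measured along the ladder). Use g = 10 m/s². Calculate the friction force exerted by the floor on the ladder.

Torques about the foot: N_wall · 7.1 sin 54° = 15.8×10×3.55 cos 54° + 89.1×10×4.5 cos 54° → N_wall = 467.69 N.
ΣF_x = 0: f_floor = N_wall = 467.69 N.

f ≈ 468 N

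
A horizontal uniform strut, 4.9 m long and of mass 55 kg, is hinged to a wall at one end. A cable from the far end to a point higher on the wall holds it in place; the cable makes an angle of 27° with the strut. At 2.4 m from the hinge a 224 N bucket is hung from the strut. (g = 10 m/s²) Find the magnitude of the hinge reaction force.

|H| ≈ 849 N

Take torques about the hinge: T sin 27° · 4.9 = 55×10×2.45 + 224×2.4 = 1885.1 N·m.
So T = 1885.1 / (0.4540 × 4.9) = 847.41 N.
ΣF_x = 0: H_x = T cos 27° = 755.04 N.
ΣF_y = 0: H_y = (55×10 + 224) − T sin 27° = 774 − 384.71 = 389.29 N.
|H| = √(H_x² + H_y²) = √((755.04)² + (389.29)²) = 849.49 N.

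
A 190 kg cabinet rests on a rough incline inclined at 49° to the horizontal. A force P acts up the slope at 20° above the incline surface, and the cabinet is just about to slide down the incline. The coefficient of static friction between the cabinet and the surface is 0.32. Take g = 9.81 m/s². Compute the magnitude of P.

On the verge of sliding down the incline, friction equals μN and acts up the slope.
Perpendicular: N + P sin 20° = W cos 49° = 1223 N.
Along incline: P cos 20° + μN = W sin 49° with W sin 49° = 1407 N.
Solving the pair for P and N: P = 1223 N, N = 804.5 N (and f = μN = 257.5 N).

P ≈ 1220 N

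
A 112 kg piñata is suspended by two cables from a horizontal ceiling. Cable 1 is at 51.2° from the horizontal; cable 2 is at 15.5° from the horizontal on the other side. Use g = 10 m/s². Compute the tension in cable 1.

Weight W = 112 × 10 = 1120 N acts straight down.
Horizontal: T_1 cos 51.2° = T_2 cos 15.5°  →  T_2 = 0.6503 T_1.
Vertical: T_1 sin 51.2° + T_2 sin 15.5° = 1120.
Substituting the horizontal relation into the vertical equation gives 0.9531 T_1 = 1120, so T_1 = 1175 N.

T_1 ≈ 1180 N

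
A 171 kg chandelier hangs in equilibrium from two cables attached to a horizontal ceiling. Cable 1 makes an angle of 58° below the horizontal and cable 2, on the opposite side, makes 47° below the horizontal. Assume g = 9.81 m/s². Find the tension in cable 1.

T_1 ≈ 1180 N

Weight W = 171 × 9.81 = 1678 N acts straight down.
Horizontal: T_1 cos 58° = T_2 cos 47°  →  T_2 = 0.777 T_1.
Vertical: T_1 sin 58° + T_2 sin 47° = 1678.
Substituting the horizontal relation into the vertical equation gives 1.416 T_1 = 1678, so T_1 = 1184 N.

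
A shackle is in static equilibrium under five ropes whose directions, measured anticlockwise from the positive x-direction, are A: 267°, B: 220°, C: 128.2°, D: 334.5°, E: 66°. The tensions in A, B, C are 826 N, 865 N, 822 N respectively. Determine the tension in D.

T_D ≈ 811 N

Resolve: ΣF_x = 826 cos 267° + 865 cos 220° + 822 cos 128.2° + T_D cos 334.5° + T_E cos 66° = 0.
        ΣF_y = 826 sin 267° + 865 sin 220° + 822 sin 128.2° + T_D sin 334.5° + T_E sin 66° = 0.
The known terms sum to (-1214, -734.9) N, so 0.9026 T_D + 0.4067 T_E = 1214 and -0.4305 T_D + 0.9135 T_E = 734.9.
Solving simultaneously: T_D = 810.6 N, T_E = 1186 N.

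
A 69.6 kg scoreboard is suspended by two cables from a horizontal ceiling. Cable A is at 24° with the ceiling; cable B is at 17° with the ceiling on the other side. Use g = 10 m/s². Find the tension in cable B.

Weight W = 69.6 × 10 = 696 N acts straight down.
Horizontal: T_A cos 24° = T_B cos 17°  →  T_A = 1.047 T_B.
Vertical: T_A sin 24° + T_B sin 17° = 696.
Substituting the horizontal relation into the vertical equation gives 0.7181 T_B = 696, so T_B = 969.2 N.

T_B ≈ 969 N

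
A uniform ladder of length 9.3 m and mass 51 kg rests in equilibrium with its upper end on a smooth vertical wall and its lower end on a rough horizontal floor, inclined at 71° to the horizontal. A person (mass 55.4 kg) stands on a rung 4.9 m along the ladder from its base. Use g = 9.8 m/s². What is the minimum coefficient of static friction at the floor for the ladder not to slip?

μ_min ≈ 0.177

ΣF_y = 0: N_floor = 51×9.8 + 55.4×9.8 = 1042.7 N.
Torques about the foot: N_wall · 9.3 sin 71° = 51×9.8×4.65 cos 71° + 55.4×9.8×4.9 cos 71° → N_wall = 184.54 N.
ΣF_x = 0: f_floor = N_wall = 184.54 N.
μ_min = f_floor / N_floor = 184.54 / 1042.7 = 0.177.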